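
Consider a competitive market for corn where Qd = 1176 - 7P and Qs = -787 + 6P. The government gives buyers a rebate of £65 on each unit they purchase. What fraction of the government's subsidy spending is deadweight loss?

DWL / government spending = 15/47

Pre-subsidy: 1176 - 7P = -787 + 6P gives P* = 151, Q* = 119.
With the rebate, buyers effectively pay Pb = Ps − 65, where Ps is the price sellers receive.
Demand in terms of Ps becomes Qd = 1176 − 7(Ps − 65) = 1631 - 7Ps. Setting this equal to supply: 1631 - 7Ps = -787 + 6Ps, so Ps = 186.
Buyers pay Pb = 186 − 65 = 121; Q' = -787 + 6·186 = 329.
ΔCS = ½(119 + 329)(151 − 121) = 6720; ΔPS = ½(119 + 329)(186 − 151) = 7840.
Government spending = 65 × 329 = 21385.
DWL = ½ × 65 × (329 − 119) = 6825; fraction = 6825 / 21385 = 15/47.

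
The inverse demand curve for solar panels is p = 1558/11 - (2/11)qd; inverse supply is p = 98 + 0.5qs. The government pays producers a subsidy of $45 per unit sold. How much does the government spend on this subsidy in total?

Government cost = $5850

Pre-subsidy: 1558/11 - (2/11)q = 98 + 0.5q gives q* = 64 and p* = 130.
With the subsidy, sellers receive ps = pb + 45 for each unit, where pb is the price buyers pay.
On the curves, pb = 1558/11 - (2/11)q and ps = 98 + 0.5q; the wedge ps − pb = 45 gives 98 + 0.5q − (1558/11 - (2/11)q) = 45, so q' = 130.
Then pb = 1558/11 − (2/11)·130 = 118 and ps = 98 + 0.5·130 = 163.
Government outlay = subsidy × quantity = 45 × 130 = 5850.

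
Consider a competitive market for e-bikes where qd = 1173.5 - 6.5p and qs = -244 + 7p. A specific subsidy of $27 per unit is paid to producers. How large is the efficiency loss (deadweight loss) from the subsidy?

Deadweight loss = $1228.5

Pre-subsidy: 1173.5 - 6.5p = -244 + 7p gives p* = 105, q* = 491.
With the subsidy, sellers receive ps = pb + 27 for each unit, where pb is the price buyers pay.
Supply in terms of pb becomes qs = -244 + 7(pb + 27) = -55 + 7pb. Setting this equal to demand: 1173.5 - 6.5pb = -55 + 7pb, so pb = 91.
Sellers receive ps = 91 + 27 = 118; q' = 1173.5 − 6.5·91 = 582.
The subsidy expands output by 582 − 491 = 91 past the efficient level; on those units the gap between marginal cost and willingness to pay runs from 0 up to 27.
DWL = ½ × 27 × 91 = 1228.5.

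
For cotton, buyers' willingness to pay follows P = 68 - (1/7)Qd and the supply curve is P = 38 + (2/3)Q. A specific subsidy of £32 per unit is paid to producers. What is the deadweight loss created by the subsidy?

Deadweight loss = 10752/17

Pre-subsidy: 68 - (1/7)Q = 38 + (2/3)Q gives Q* = 630/17 and P* = 1066/17.
With the subsidy, sellers receive Ps = Pb + 32 for each unit, where Pb is the price buyers pay.
On the curves, Pb = 68 - (1/7)Q and Ps = 38 + (2/3)Q; the wedge Ps − Pb = 32 gives 38 + (2/3)Q − (68 - (1/7)Q) = 32, so Q' = 1302/17.
Then Pb = 68 − (1/7)·(1302/17) = 970/17 and Ps = 38 + (2/3)·(1302/17) = 1514/17.
The subsidy expands output by 1302/17 − 630/17 = 672/17 past the efficient level; on those units the gap between marginal cost and willingness to pay runs from 0 up to 32.
DWL = ½ × 32 × 672/17 = 10752/17.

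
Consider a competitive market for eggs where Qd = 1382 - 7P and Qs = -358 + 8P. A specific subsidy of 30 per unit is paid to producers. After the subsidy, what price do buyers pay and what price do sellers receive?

Pre-subsidy: 1382 - 7P = -358 + 8P gives P* = 116, Q* = 570.
With the subsidy, sellers receive Ps = Pb + 30 for each unit, where Pb is the price buyers pay.
Supply in terms of Pb becomes Qs = -358 + 8(Pb + 30) = -118 + 8Pb. Setting this equal to demand: 1382 - 7Pb = -118 + 8Pb, so Pb = 100.
Sellers receive Ps = 100 + 30 = 130; Q' = 1382 − 7·100 = 682.

Buyers pay 100; sellers receive 130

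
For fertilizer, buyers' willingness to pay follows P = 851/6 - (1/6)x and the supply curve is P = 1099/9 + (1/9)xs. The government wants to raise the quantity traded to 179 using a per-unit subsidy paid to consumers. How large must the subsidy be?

At x = 179, from the demand curve buyers pay Pb = 851/6 − (1/6)·179 = 112; from the supply curve sellers need Ps = 1099/9 + (1/9)·179 = 142.
The subsidy must fill the gap: s = Ps − Pb = 142 − 112 = 30.

Required subsidy s = 30 per unit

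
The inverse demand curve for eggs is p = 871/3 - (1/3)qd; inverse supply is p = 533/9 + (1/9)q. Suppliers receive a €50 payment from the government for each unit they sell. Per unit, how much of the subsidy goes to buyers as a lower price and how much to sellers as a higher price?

Pre-subsidy: 871/3 - (1/3)q = 533/9 + (1/9)q gives q* = 520 and p* = 117.
With the subsidy, sellers receive ps = pb + 50 for each unit, where pb is the price buyers pay.
On the curves, pb = 871/3 - (1/3)q and ps = 533/9 + (1/9)q; the wedge ps − pb = 50 gives 533/9 + (1/9)q − (871/3 - (1/3)q) = 50, so q' = 632.5.
Then pb = 871/3 − (1/3)·632.5 = 79.5 and ps = 533/9 + (1/9)·632.5 = 129.5.
Buyers' price falls by p* − pb = 117 − 79.5 = 37.5; sellers' price rises by ps − p* = 129.5 − 117 = 12.5.

Buyers gain €37.5 per unit; sellers gain €12.5 per unit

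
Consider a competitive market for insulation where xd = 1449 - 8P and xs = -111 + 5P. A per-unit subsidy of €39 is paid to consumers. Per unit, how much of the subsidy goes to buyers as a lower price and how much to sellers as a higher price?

Pre-subsidy: 1449 - 8P = -111 + 5P gives P* = 120, x* = 489.
With the rebate, buyers effectively pay Pb = Ps − 39, where Ps is the price sellers receive.
Demand in terms of Ps becomes xd = 1449 − 8(Ps − 39) = 1761 - 8Ps. Setting this equal to supply: 1761 - 8Ps = -111 + 5Ps, so Ps = 144.
Buyers pay Pb = 144 − 39 = 105; x' = -111 + 5·144 = 609.
Buyers' price falls by P* − Pb = 120 − 105 = 15; sellers' price rises by Ps − P* = 144 − 120 = 24.

Buyers gain €15 per unit; sellers gain €24 per unit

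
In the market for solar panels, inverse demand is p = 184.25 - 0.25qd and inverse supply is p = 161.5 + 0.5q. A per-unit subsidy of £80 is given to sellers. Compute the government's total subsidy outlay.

Pre-subsidy: 184.25 - 0.25q = 161.5 + 0.5q gives q* = 91/3 and p* = 530/3.
With the subsidy, sellers receive ps = pb + 80 for each unit, where pb is the price buyers pay.
On the curves, pb = 184.25 - 0.25q and ps = 161.5 + 0.5q; the wedge ps − pb = 80 gives 161.5 + 0.5q − (184.25 - 0.25q) = 80, so q' = 137.
Then pb = 184.25 − 0.25·137 = 150 and ps = 161.5 + 0.5·137 = 230.
Government outlay = subsidy × quantity = 80 × 137 = 10960.

Government cost = £10960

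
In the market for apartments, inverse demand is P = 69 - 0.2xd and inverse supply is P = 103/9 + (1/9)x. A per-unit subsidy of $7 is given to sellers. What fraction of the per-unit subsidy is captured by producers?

Producer share = 5/14

Pre-subsidy: 69 - 0.2x = 103/9 + (1/9)x gives x* = 185 and P* = 32.
With the subsidy, sellers receive Ps = Pb + 7 for each unit, where Pb is the price buyers pay.
On the curves, Pb = 69 - 0.2x and Ps = 103/9 + (1/9)x; the wedge Ps − Pb = 7 gives 103/9 + (1/9)x − (69 - 0.2x) = 7, so x' = 207.5.
Then Pb = 69 − 0.2·207.5 = 27.5 and Ps = 103/9 + (1/9)·207.5 = 34.5.
Buyers' price falls by P* − Pb = 32 − 27.5 = 4.5; sellers' price rises by Ps − P* = 34.5 − 32 = 2.5.
So producers capture 2.5/7 = 5/14 of each unit of subsidy.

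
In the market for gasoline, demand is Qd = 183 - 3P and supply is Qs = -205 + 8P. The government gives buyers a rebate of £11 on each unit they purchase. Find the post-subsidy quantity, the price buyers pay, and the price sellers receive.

Q' = 1113/11; buyers pay 300/11; sellers receive 421/11

Pre-subsidy: 183 - 3P = -205 + 8P gives P* = 388/11, Q* = 849/11.
With the rebate, buyers effectively pay Pb = Ps − 11, where Ps is the price sellers receive.
Demand in terms of Ps becomes Qd = 183 − 3(Ps − 11) = 216 - 3Ps. Setting this equal to supply: 216 - 3Ps = -205 + 8Ps, so Ps = 421/11.
Buyers pay Pb = 421/11 − 11 = 300/11; Q' = -205 + 8·(421/11) = 1113/11.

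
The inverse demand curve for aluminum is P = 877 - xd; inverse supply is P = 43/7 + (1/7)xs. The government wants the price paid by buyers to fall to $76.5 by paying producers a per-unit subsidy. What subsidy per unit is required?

At a buyer price of 76.5, quantity demanded is 877 − 1·76.5 = 800.5.
Sellers supply 800.5 only when they receive Ps = 43/7 + (1/7)·800.5 = 120.5.
s = Ps − Pb = 120.5 − 76.5 = 44.

Required subsidy s = $44 per unit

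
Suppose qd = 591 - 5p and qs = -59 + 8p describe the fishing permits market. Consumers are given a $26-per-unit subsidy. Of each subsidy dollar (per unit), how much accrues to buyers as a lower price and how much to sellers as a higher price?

Pre-subsidy: 591 - 5p = -59 + 8p gives p* = 50, q* = 341.
With the rebate, buyers effectively pay pb = ps − 26, where ps is the price sellers receive.
Demand in terms of ps becomes qd = 591 − 5(ps − 26) = 721 - 5ps. Setting this equal to supply: 721 - 5ps = -59 + 8ps, so ps = 60.
Buyers pay pb = 60 − 26 = 34; q' = -59 + 8·60 = 421.
Buyers' price falls by p* − pb = 50 − 34 = 16; sellers' price rises by ps − p* = 60 − 50 = 10.

Buyers gain $16 per unit; sellers gain $10 per unit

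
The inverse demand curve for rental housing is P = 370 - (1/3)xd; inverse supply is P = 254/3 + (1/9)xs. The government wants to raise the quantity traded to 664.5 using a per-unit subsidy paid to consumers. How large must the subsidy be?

Required subsidy s = 10 per unit

At x = 664.5, from the demand curve buyers pay Pb = 370 − (1/3)·664.5 = 148.5; from the supply curve sellers need Ps = 254/3 + (1/9)·664.5 = 158.5.
The subsidy must fill the gap: s = Ps − Pb = 158.5 − 148.5 = 10.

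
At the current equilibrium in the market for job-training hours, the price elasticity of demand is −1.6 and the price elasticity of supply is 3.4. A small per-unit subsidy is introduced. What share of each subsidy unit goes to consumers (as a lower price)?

For a small subsidy around the equilibrium, the benefit split depends on the relative slopes, which at a point are proportional to the elasticities.
Buyer share = εs/(εs + |εd|) = 3.4/(3.4 + 1.6) = 0.68; seller share = |εd|/(εs + |εd|) = 0.32.

Consumer share = 0.68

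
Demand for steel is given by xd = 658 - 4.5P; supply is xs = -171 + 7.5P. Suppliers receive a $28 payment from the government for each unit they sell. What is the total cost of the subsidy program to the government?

Pre-subsidy: 658 - 4.5P = -171 + 7.5P gives P* = 829/12, x* = 347.125.
With the subsidy, sellers receive Ps = Pb + 28 for each unit, where Pb is the price buyers pay.
Supply in terms of Pb becomes xs = -171 + 7.5(Pb + 28) = 39 + 7.5Pb. Setting this equal to demand: 658 - 4.5Pb = 39 + 7.5Pb, so Pb = 619/12.
Sellers receive Ps = 619/12 + 28 = 955/12; x' = 658 − 4.5·(619/12) = 425.875.
Government outlay = subsidy × quantity = 28 × 425.875 = 11924.5.

Government cost = $11924.5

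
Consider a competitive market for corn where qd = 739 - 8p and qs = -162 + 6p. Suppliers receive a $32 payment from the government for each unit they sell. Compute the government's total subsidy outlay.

Government cost = 74784/7

Pre-subsidy: 739 - 8p = -162 + 6p gives p* = 901/14, q* = 1569/7.
With the subsidy, sellers receive ps = pb + 32 for each unit, where pb is the price buyers pay.
Supply in terms of pb becomes qs = -162 + 6(pb + 32) = 30 + 6pb. Setting this equal to demand: 739 - 8pb = 30 + 6pb, so pb = 709/14.
Sellers receive ps = 709/14 + 32 = 1157/14; q' = 739 − 8·(709/14) = 2337/7.
Government outlay = subsidy × quantity = 32 × 2337/7 = 74784/7.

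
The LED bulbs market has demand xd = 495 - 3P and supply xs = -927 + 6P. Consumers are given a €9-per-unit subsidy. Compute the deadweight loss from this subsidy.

Pre-subsidy: 495 - 3P = -927 + 6P gives P* = 158, x* = 21.
With the rebate, buyers effectively pay Pb = Ps − 9, where Ps is the price sellers receive.
Demand in terms of Ps becomes xd = 495 − 3(Ps − 9) = 522 - 3Ps. Setting this equal to supply: 522 - 3Ps = -927 + 6Ps, so Ps = 161.
Buyers pay Pb = 161 − 9 = 152; x' = -927 + 6·161 = 39.
The subsidy expands output by 39 − 21 = 18 past the efficient level; on those units the gap between marginal cost and willingness to pay runs from 0 up to 9.
DWL = ½ × 9 × 18 = 81.

Deadweight loss = €81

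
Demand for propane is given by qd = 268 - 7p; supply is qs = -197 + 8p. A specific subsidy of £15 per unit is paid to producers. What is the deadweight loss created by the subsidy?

Pre-subsidy: 268 - 7p = -197 + 8p gives p* = 31, q* = 51.
With the subsidy, sellers receive ps = pb + 15 for each unit, where pb is the price buyers pay.
Supply in terms of pb becomes qs = -197 + 8(pb + 15) = -77 + 8pb. Setting this equal to demand: 268 - 7pb = -77 + 8pb, so pb = 23.
Sellers receive ps = 23 + 15 = 38; q' = 268 − 7·23 = 107.
The subsidy expands output by 107 − 51 = 56 past the efficient level; on those units the gap between marginal cost and willingness to pay runs from 0 up to 15.
DWL = ½ × 15 × 56 = 420.

Deadweight loss = £420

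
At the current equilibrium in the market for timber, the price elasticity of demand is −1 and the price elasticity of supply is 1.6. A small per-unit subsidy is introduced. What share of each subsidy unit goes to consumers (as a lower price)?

For a small subsidy around the equilibrium, the benefit split depends on the relative slopes, which at a point are proportional to the elasticities.
Buyer share = εs/(εs + |εd|) = 1.6/(1.6 + 1) = 8/13; seller share = |εd|/(εs + |εd|) = 5/13.

Consumer share = 8/13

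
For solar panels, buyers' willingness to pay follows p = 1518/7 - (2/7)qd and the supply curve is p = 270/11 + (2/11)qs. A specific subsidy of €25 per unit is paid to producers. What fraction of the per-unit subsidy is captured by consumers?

Pre-subsidy: 1518/7 - (2/7)q = 270/11 + (2/11)q gives q* = 1234/3 and p* = 298/3.
With the subsidy, sellers receive ps = pb + 25 for each unit, where pb is the price buyers pay.
On the curves, pb = 1518/7 - (2/7)q and ps = 270/11 + (2/11)q; the wedge ps − pb = 25 gives 270/11 + (2/11)q − (1518/7 - (2/7)q) = 25, so q' = 16733/36.
Then pb = 1518/7 − (2/7)·(16733/36) = 1513/18 and ps = 270/11 + (2/11)·(16733/36) = 1963/18.
Buyers' price falls by p* − pb = 298/3 − 1513/18 = 275/18; sellers' price rises by ps − p* = 1963/18 − 298/3 = 175/18.
So consumers capture (275/18)/25 = 11/18 of each unit of subsidy.

Consumer share = 11/18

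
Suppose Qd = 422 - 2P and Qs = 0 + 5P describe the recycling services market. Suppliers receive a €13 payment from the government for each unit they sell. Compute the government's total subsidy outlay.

Pre-subsidy: 422 - 2P = 0 + 5P gives P* = 422/7, Q* = 2110/7.
With the subsidy, sellers receive Ps = Pb + 13 for each unit, where Pb is the price buyers pay.
Supply in terms of Pb becomes Qs = 0 + 5(Pb + 13) = 65 + 5Pb. Setting this equal to demand: 422 - 2Pb = 65 + 5Pb, so Pb = 51.
Sellers receive Ps = 51 + 13 = 64; Q' = 422 − 2·51 = 320.
Government outlay = subsidy × quantity = 13 × 320 = 4160.

Government cost = €4160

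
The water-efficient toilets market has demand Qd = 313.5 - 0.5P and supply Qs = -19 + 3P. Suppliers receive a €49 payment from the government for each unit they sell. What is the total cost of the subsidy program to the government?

Government cost = €14063

Pre-subsidy: 313.5 - 0.5P = -19 + 3P gives P* = 95, Q* = 266.
With the subsidy, sellers receive Ps = Pb + 49 for each unit, where Pb is the price buyers pay.
Supply in terms of Pb becomes Qs = -19 + 3(Pb + 49) = 128 + 3Pb. Setting this equal to demand: 313.5 - 0.5Pb = 128 + 3Pb, so Pb = 53.
Sellers receive Ps = 53 + 49 = 102; Q' = 313.5 − 0.5·53 = 287.
Government outlay = subsidy × quantity = 49 × 287 = 14063.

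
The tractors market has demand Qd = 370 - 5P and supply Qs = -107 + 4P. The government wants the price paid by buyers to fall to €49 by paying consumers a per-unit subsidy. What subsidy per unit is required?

At a buyer price of 49, quantity demanded is 370 − 5·49 = 125.
Sellers supply 125 only when they receive Ps with -107 + 4·Ps = 125, i.e. Ps = 58.
s = Ps − Pb = 58 − 49 = 9.

Required subsidy s = €9 per unit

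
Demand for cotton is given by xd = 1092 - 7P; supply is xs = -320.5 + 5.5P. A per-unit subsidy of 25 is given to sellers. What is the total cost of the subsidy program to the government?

Government cost = 9450

Pre-subsidy: 1092 - 7P = -320.5 + 5.5P gives P* = 113, x* = 301.
With the subsidy, sellers receive Ps = Pb + 25 for each unit, where Pb is the price buyers pay.
Supply in terms of Pb becomes xs = -320.5 + 5.5(Pb + 25) = -183 + 5.5Pb. Setting this equal to demand: 1092 - 7Pb = -183 + 5.5Pb, so Pb = 102.
Sellers receive Ps = 102 + 25 = 127; x' = 1092 − 7·102 = 378.
Government outlay = subsidy × quantity = 25 × 378 = 9450.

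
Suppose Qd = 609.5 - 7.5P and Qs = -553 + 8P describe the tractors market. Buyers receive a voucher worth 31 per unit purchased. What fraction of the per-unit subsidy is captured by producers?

Producer share = 15/31

Pre-subsidy: 609.5 - 7.5P = -553 + 8P gives P* = 75, Q* = 47.
With the rebate, buyers effectively pay Pb = Ps − 31, where Ps is the price sellers receive.
Demand in terms of Ps becomes Qd = 609.5 − 7.5(Ps − 31) = 842 - 7.5Ps. Setting this equal to supply: 842 - 7.5Ps = -553 + 8Ps, so Ps = 90.
Buyers pay Pb = 90 − 31 = 59; Q' = -553 + 8·90 = 167.
Buyers' price falls by P* − Pb = 75 − 59 = 16; sellers' price rises by Ps − P* = 90 − 75 = 15.
So producers capture 15/31 = 15/31 of each unit of subsidy.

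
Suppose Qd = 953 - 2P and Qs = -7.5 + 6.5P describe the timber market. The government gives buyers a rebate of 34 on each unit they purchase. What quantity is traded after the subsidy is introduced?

Pre-subsidy: 953 - 2P = -7.5 + 6.5P gives P* = 113, Q* = 727.
With the rebate, buyers effectively pay Pb = Ps − 34, where Ps is the price sellers receive.
Demand in terms of Ps becomes Qd = 953 − 2(Ps − 34) = 1021 - 2Ps. Setting this equal to supply: 1021 - 2Ps = -7.5 + 6.5Ps, so Ps = 121.
Buyers pay Pb = 121 − 34 = 87; Q' = -7.5 + 6.5·121 = 779.

Q' = 779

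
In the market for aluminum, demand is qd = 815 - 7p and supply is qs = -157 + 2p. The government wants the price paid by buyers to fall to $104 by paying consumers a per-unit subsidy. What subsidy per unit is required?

Required subsidy s = $18 per unit

At a buyer price of 104, quantity demanded is 815 − 7·104 = 87.
Sellers supply 87 only when they receive ps with -157 + 2·ps = 87, i.e. ps = 122.
s = ps − pb = 122 − 104 = 18.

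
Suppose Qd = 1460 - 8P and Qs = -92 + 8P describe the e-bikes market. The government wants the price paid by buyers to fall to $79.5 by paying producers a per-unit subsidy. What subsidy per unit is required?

At a buyer price of 79.5, quantity demanded is 1460 − 8·79.5 = 824.
Sellers supply 824 only when they receive Ps with -92 + 8·Ps = 824, i.e. Ps = 114.5.
s = Ps − Pb = 114.5 − 79.5 = 35.

Required subsidy s = $35 per unit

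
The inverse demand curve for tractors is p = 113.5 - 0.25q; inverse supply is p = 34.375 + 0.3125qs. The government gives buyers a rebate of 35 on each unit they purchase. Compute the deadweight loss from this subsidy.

Deadweight loss = 9800/9

Pre-subsidy: 113.5 - 0.25q = 34.375 + 0.3125q gives q* = 422/3 and p* = 235/3.
With the rebate, buyers effectively pay pb = ps − 35, where ps is the price sellers receive.
On the curves, pb = 113.5 - 0.25q and ps = 34.375 + 0.3125q; the wedge ps − pb = 35 gives 34.375 + 0.3125q − (113.5 - 0.25q) = 35, so q' = 1826/9.
Then pb = 113.5 − 0.25·(1826/9) = 565/9 and ps = 34.375 + 0.3125·(1826/9) = 880/9.
The subsidy expands output by 1826/9 − 422/3 = 560/9 past the efficient level; on those units the gap between marginal cost and willingness to pay runs from 0 up to 35.
DWL = ½ × 35 × 560/9 = 9800/9.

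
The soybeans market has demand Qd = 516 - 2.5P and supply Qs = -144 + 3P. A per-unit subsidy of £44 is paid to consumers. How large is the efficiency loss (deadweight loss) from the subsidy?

Pre-subsidy: 516 - 2.5P = -144 + 3P gives P* = 120, Q* = 216.
With the rebate, buyers effectively pay Pb = Ps − 44, where Ps is the price sellers receive.
Demand in terms of Ps becomes Qd = 516 − 2.5(Ps − 44) = 626 - 2.5Ps. Setting this equal to supply: 626 - 2.5Ps = -144 + 3Ps, so Ps = 140.
Buyers pay Pb = 140 − 44 = 96; Q' = -144 + 3·140 = 276.
The subsidy expands output by 276 − 216 = 60 past the efficient level; on those units the gap between marginal cost and willingness to pay runs from 0 up to 44.
DWL = ½ × 44 × 60 = 1320.

Deadweight loss = £1320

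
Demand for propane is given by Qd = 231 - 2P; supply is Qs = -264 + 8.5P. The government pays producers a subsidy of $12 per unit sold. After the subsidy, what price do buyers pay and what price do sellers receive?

Buyers pay 262/7; sellers receive 346/7

Pre-subsidy: 231 - 2P = -264 + 8.5P gives P* = 330/7, Q* = 957/7.
With the subsidy, sellers receive Ps = Pb + 12 for each unit, where Pb is the price buyers pay.
Supply in terms of Pb becomes Qs = -264 + 8.5(Pb + 12) = -162 + 8.5Pb. Setting this equal to demand: 231 - 2Pb = -162 + 8.5Pb, so Pb = 262/7.
Sellers receive Ps = 262/7 + 12 = 346/7; Q' = 231 − 2·(262/7) = 1093/7.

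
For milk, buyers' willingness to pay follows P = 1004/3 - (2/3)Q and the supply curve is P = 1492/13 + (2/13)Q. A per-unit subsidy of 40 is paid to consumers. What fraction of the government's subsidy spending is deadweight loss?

Pre-subsidy: 1004/3 - (2/3)Q = 1492/13 + (2/13)Q gives Q* = 268 and P* = 156.
With the rebate, buyers effectively pay Pb = Ps − 40, where Ps is the price sellers receive.
On the curves, Pb = 1004/3 - (2/3)Q and Ps = 1492/13 + (2/13)Q; the wedge Ps − Pb = 40 gives 1492/13 + (2/13)Q − (1004/3 - (2/3)Q) = 40, so Q' = 316.75.
Then Pb = 1004/3 − (2/3)·316.75 = 123.5 and Ps = 1492/13 + (2/13)·316.75 = 163.5.
ΔCS = ½(268 + 316.75)(156 − 123.5) = 9502.1875; ΔPS = ½(268 + 316.75)(163.5 − 156) = 2192.8125.
Government spending = 40 × 316.75 = 12670.
DWL = ½ × 40 × (316.75 − 268) = 975; fraction = 975 / 12670 = 195/2534.

DWL / government spending = 195/2534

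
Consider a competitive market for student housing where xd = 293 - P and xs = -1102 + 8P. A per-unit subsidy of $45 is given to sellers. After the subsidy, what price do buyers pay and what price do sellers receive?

Pre-subsidy: 293 - P = -1102 + 8P gives P* = 155, x* = 138.
With the subsidy, sellers receive Ps = Pb + 45 for each unit, where Pb is the price buyers pay.
Supply in terms of Pb becomes xs = -1102 + 8(Pb + 45) = -742 + 8Pb. Setting this equal to demand: 293 - Pb = -742 + 8Pb, so Pb = 115.
Sellers receive Ps = 115 + 45 = 160; x' = 293 − 1·115 = 178.

Buyers pay $115; sellers receive $160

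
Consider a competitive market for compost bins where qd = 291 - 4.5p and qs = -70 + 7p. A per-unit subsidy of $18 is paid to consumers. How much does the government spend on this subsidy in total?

Government cost = 82404/23

Pre-subsidy: 291 - 4.5p = -70 + 7p gives p* = 722/23, q* = 3444/23.
With the rebate, buyers effectively pay pb = ps − 18, where ps is the price sellers receive.
Demand in terms of ps becomes qd = 291 − 4.5(ps − 18) = 372 - 4.5ps. Setting this equal to supply: 372 - 4.5ps = -70 + 7ps, so ps = 884/23.
Buyers pay pb = 884/23 − 18 = 470/23; q' = -70 + 7·(884/23) = 4578/23.
Government outlay = subsidy × quantity = 18 × 4578/23 = 82404/23.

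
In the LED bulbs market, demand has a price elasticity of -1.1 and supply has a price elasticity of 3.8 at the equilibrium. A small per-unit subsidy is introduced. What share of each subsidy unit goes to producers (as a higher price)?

For a small subsidy around the equilibrium, the benefit split depends on the relative slopes, which at a point are proportional to the elasticities.
Buyer share = εs/(εs + |εd|) = 3.8/(3.8 + 1.1) = 38/49; seller share = |εd|/(εs + |εd|) = 11/49.
So producers capture 11/49 of the subsidy.

Producer share = 11/49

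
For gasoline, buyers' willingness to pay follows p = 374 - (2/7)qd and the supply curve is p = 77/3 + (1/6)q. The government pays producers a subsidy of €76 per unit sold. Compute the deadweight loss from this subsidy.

Deadweight loss = €6384

Pre-subsidy: 374 - (2/7)q = 77/3 + (1/6)q gives q* = 770 and p* = 154.
With the subsidy, sellers receive ps = pb + 76 for each unit, where pb is the price buyers pay.
On the curves, pb = 374 - (2/7)q and ps = 77/3 + (1/6)q; the wedge ps − pb = 76 gives 77/3 + (1/6)q − (374 - (2/7)q) = 76, so q' = 938.
Then pb = 374 − (2/7)·938 = 106 and ps = 77/3 + (1/6)·938 = 182.
The subsidy expands output by 938 − 770 = 168 past the efficient level; on those units the gap between marginal cost and willingness to pay runs from 0 up to 76.
DWL = ½ × 76 × 168 = 6384.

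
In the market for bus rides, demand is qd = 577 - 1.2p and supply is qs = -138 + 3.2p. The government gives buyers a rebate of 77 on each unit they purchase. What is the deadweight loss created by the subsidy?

Pre-subsidy: 577 - 1.2p = -138 + 3.2p gives p* = 162.5, q* = 382.
With the rebate, buyers effectively pay pb = ps − 77, where ps is the price sellers receive.
Demand in terms of ps becomes qd = 577 − 1.2(ps − 77) = 669.4 - 1.2ps. Setting this equal to supply: 669.4 - 1.2ps = -138 + 3.2ps, so ps = 183.5.
Buyers pay pb = 183.5 − 77 = 106.5; q' = -138 + 3.2·183.5 = 449.2.
The subsidy expands output by 449.2 − 382 = 67.2 past the efficient level; on those units the gap between marginal cost and willingness to pay runs from 0 up to 77.
DWL = ½ × 77 × 67.2 = 2587.2.

Deadweight loss = 2587.2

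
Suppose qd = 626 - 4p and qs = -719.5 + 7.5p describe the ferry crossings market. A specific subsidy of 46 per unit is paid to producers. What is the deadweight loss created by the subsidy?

Pre-subsidy: 626 - 4p = -719.5 + 7.5p gives p* = 117, q* = 158.
With the subsidy, sellers receive ps = pb + 46 for each unit, where pb is the price buyers pay.
Supply in terms of pb becomes qs = -719.5 + 7.5(pb + 46) = -374.5 + 7.5pb. Setting this equal to demand: 626 - 4pb = -374.5 + 7.5pb, so pb = 87.
Sellers receive ps = 87 + 46 = 133; q' = 626 − 4·87 = 278.
The subsidy expands output by 278 − 158 = 120 past the efficient level; on those units the gap between marginal cost and willingness to pay runs from 0 up to 46.
DWL = ½ × 46 × 120 = 2760.

Deadweight loss = 2760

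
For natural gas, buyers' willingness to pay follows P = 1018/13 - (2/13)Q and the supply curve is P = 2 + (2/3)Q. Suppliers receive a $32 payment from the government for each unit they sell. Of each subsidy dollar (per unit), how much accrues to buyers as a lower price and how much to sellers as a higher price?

Pre-subsidy: 1018/13 - (2/13)Q = 2 + (2/3)Q gives Q* = 93 and P* = 64.
With the subsidy, sellers receive Ps = Pb + 32 for each unit, where Pb is the price buyers pay.
On the curves, Pb = 1018/13 - (2/13)Q and Ps = 2 + (2/3)Q; the wedge Ps − Pb = 32 gives 2 + (2/3)Q − (1018/13 - (2/13)Q) = 32, so Q' = 132.
Then Pb = 1018/13 − (2/13)·132 = 58 and Ps = 2 + (2/3)·132 = 90.
Buyers' price falls by P* − Pb = 64 − 58 = 6; sellers' price rises by Ps − P* = 90 − 64 = 26.

Buyers gain $6 per unit; sellers gain $26 per unit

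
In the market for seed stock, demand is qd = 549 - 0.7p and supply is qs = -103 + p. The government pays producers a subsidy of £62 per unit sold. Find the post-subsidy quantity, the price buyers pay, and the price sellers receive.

q' = 5203/17; buyers pay 5900/17; sellers receive 6954/17

Pre-subsidy: 549 - 0.7p = -103 + p gives p* = 6520/17, q* = 4769/17.
With the subsidy, sellers receive ps = pb + 62 for each unit, where pb is the price buyers pay.
Supply in terms of pb becomes qs = -103 + 1(pb + 62) = -41 + pb. Setting this equal to demand: 549 - 0.7pb = -41 + pb, so pb = 5900/17.
Sellers receive ps = 5900/17 + 62 = 6954/17; q' = 549 − 0.7·(5900/17) = 5203/17.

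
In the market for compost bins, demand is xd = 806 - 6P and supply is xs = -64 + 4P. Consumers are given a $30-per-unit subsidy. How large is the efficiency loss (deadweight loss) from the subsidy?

Pre-subsidy: 806 - 6P = -64 + 4P gives P* = 87, x* = 284.
With the rebate, buyers effectively pay Pb = Ps − 30, where Ps is the price sellers receive.
Demand in terms of Ps becomes xd = 806 − 6(Ps − 30) = 986 - 6Ps. Setting this equal to supply: 986 - 6Ps = -64 + 4Ps, so Ps = 105.
Buyers pay Pb = 105 − 30 = 75; x' = -64 + 4·105 = 356.
The subsidy expands output by 356 − 284 = 72 past the efficient level; on those units the gap between marginal cost and willingness to pay runs from 0 up to 30.
DWL = ½ × 30 × 72 = 1080.

Deadweight loss = $1080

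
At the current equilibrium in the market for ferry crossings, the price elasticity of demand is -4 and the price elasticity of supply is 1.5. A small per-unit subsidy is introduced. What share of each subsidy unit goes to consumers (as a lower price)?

For a small subsidy around the equilibrium, the benefit split depends on the relative slopes, which at a point are proportional to the elasticities.
Buyer share = εs/(εs + |εd|) = 1.5/(1.5 + 4) = 3/11; seller share = |εd|/(εs + |εd|) = 8/11.

Consumer share = 3/11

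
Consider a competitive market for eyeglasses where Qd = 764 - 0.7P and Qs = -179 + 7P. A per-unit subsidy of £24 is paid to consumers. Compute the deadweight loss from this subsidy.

Deadweight loss = 2016/11

Pre-subsidy: 764 - 0.7P = -179 + 7P gives P* = 9430/77, Q* = 7461/11.
With the rebate, buyers effectively pay Pb = Ps − 24, where Ps is the price sellers receive.
Demand in terms of Ps becomes Qd = 764 − 0.7(Ps − 24) = 780.8 - 0.7Ps. Setting this equal to supply: 780.8 - 0.7Ps = -179 + 7Ps, so Ps = 9598/77.
Buyers pay Pb = 9598/77 − 24 = 7750/77; Q' = -179 + 7·(9598/77) = 7629/11.
The subsidy expands output by 7629/11 − 7461/11 = 168/11 past the efficient level; on those units the gap between marginal cost and willingness to pay runs from 0 up to 24.
DWL = ½ × 24 × 168/11 = 2016/11.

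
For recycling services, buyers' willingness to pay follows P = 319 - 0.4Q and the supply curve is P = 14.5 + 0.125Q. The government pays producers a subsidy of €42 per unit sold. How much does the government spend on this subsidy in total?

Pre-subsidy: 319 - 0.4Q = 14.5 + 0.125Q gives Q* = 580 and P* = 87.
With the subsidy, sellers receive Ps = Pb + 42 for each unit, where Pb is the price buyers pay.
On the curves, Pb = 319 - 0.4Q and Ps = 14.5 + 0.125Q; the wedge Ps − Pb = 42 gives 14.5 + 0.125Q − (319 - 0.4Q) = 42, so Q' = 660.
Then Pb = 319 − 0.4·660 = 55 and Ps = 14.5 + 0.125·660 = 97.
Government outlay = subsidy × quantity = 42 × 660 = 27720.

Government cost = €27720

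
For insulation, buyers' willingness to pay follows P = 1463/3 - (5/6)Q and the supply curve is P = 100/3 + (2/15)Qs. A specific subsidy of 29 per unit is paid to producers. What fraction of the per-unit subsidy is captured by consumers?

Pre-subsidy: 1463/3 - (5/6)Q = 100/3 + (2/15)Q gives Q* = 470 and P* = 96.
With the subsidy, sellers receive Ps = Pb + 29 for each unit, where Pb is the price buyers pay.
On the curves, Pb = 1463/3 - (5/6)Q and Ps = 100/3 + (2/15)Q; the wedge Ps − Pb = 29 gives 100/3 + (2/15)Q − (1463/3 - (5/6)Q) = 29, so Q' = 500.
Then Pb = 1463/3 − (5/6)·500 = 71 and Ps = 100/3 + (2/15)·500 = 100.
Buyers' price falls by P* − Pb = 96 − 71 = 25; sellers' price rises by Ps − P* = 100 − 96 = 4.
So consumers capture 25/29 = 25/29 of each unit of subsidy.

Consumer share = 25/29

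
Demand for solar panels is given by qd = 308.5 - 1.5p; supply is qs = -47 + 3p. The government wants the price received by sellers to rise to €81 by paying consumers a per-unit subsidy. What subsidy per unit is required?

Required subsidy s = €6 per unit

At a seller price of 81, quantity supplied is -47 + 3·81 = 196.
Buyers absorb 196 only when they pay pb with 308.5 − 1.5·pb = 196, i.e. pb = 75.
s = ps − pb = 81 − 75 = 6.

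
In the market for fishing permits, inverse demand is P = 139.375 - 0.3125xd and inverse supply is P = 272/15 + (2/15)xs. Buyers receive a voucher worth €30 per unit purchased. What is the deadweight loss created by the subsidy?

Pre-subsidy: 139.375 - 0.3125x = 272/15 + (2/15)x gives x* = 29098/107 and P* = 5820/107.
With the rebate, buyers effectively pay Pb = Ps − 30, where Ps is the price sellers receive.
On the curves, Pb = 139.375 - 0.3125x and Ps = 272/15 + (2/15)x; the wedge Ps − Pb = 30 gives 272/15 + (2/15)x − (139.375 - 0.3125x) = 30, so x' = 36298/107.
Then Pb = 139.375 − 0.3125·(36298/107) = 3570/107 and Ps = 272/15 + (2/15)·(36298/107) = 6780/107.
The subsidy expands output by 36298/107 − 29098/107 = 7200/107 past the efficient level; on those units the gap between marginal cost and willingness to pay runs from 0 up to 30.
DWL = ½ × 30 × 7200/107 = 108000/107.

Deadweight loss = 108000/107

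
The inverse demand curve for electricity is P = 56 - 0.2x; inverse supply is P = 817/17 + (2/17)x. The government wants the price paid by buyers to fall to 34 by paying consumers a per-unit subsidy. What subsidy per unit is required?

Required subsidy s = 27 per unit

At a buyer price of 34, quantity demanded is 280 − 5·34 = 110.
Sellers supply 110 only when they receive Ps = 817/17 + (2/17)·110 = 61.
s = Ps − Pb = 61 − 34 = 27.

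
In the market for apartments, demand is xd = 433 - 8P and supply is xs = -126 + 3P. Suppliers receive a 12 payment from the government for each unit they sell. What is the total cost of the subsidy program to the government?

Government cost = 6948/11

Pre-subsidy: 433 - 8P = -126 + 3P gives P* = 559/11, x* = 291/11.
With the subsidy, sellers receive Ps = Pb + 12 for each unit, where Pb is the price buyers pay.
Supply in terms of Pb becomes xs = -126 + 3(Pb + 12) = -90 + 3Pb. Setting this equal to demand: 433 - 8Pb = -90 + 3Pb, so Pb = 523/11.
Sellers receive Ps = 523/11 + 12 = 655/11; x' = 433 − 8·(523/11) = 579/11.
Government outlay = subsidy × quantity = 12 × 579/11 = 6948/11.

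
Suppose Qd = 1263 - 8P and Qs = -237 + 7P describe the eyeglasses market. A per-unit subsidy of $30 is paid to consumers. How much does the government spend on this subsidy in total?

Pre-subsidy: 1263 - 8P = -237 + 7P gives P* = 100, Q* = 463.
With the rebate, buyers effectively pay Pb = Ps − 30, where Ps is the price sellers receive.
Demand in terms of Ps becomes Qd = 1263 − 8(Ps − 30) = 1503 - 8Ps. Setting this equal to supply: 1503 - 8Ps = -237 + 7Ps, so Ps = 116.
Buyers pay Pb = 116 − 30 = 86; Q' = -237 + 7·116 = 575.
Government outlay = subsidy × quantity = 30 × 575 = 17250.

Government cost = $17250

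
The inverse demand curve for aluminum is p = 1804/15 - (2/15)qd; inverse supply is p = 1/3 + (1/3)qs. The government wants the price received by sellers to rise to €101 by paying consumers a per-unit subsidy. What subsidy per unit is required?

Required subsidy s = €21 per unit

At a seller price of 101, quantity supplied is -1 + 3·101 = 302.
Buyers absorb 302 only when they pay pb = 1804/15 − (2/15)·302 = 80.
s = ps − pb = 101 − 80 = 21.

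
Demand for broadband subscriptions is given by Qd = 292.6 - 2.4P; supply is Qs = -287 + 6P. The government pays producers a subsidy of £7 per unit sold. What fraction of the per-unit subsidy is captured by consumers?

Pre-subsidy: 292.6 - 2.4P = -287 + 6P gives P* = 69, Q* = 127.
With the subsidy, sellers receive Ps = Pb + 7 for each unit, where Pb is the price buyers pay.
Supply in terms of Pb becomes Qs = -287 + 6(Pb + 7) = -245 + 6Pb. Setting this equal to demand: 292.6 - 2.4Pb = -245 + 6Pb, so Pb = 64.
Sellers receive Ps = 64 + 7 = 71; Q' = 292.6 − 2.4·64 = 139.
Buyers' price falls by P* − Pb = 69 − 64 = 5; sellers' price rises by Ps − P* = 71 − 69 = 2.
So consumers capture 5/7 = 5/7 of each unit of subsidy.

Consumer share = 5/7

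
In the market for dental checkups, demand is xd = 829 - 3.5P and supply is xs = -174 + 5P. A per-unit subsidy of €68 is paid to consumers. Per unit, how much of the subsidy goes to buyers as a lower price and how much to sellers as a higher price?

Pre-subsidy: 829 - 3.5P = -174 + 5P gives P* = 118, x* = 416.
With the rebate, buyers effectively pay Pb = Ps − 68, where Ps is the price sellers receive.
Demand in terms of Ps becomes xd = 829 − 3.5(Ps − 68) = 1067 - 3.5Ps. Setting this equal to supply: 1067 - 3.5Ps = -174 + 5Ps, so Ps = 146.
Buyers pay Pb = 146 − 68 = 78; x' = -174 + 5·146 = 556.
Buyers' price falls by P* − Pb = 118 − 78 = 40; sellers' price rises by Ps − P* = 146 − 118 = 28.

Buyers gain €40 per unit; sellers gain €28 per unit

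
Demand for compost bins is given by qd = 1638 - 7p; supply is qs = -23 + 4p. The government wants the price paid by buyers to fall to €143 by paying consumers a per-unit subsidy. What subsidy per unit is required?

Required subsidy s = €22 per unit

At a buyer price of 143, quantity demanded is 1638 − 7·143 = 637.
Sellers supply 637 only when they receive ps with -23 + 4·ps = 637, i.e. ps = 165.
s = ps − pb = 165 − 143 = 22.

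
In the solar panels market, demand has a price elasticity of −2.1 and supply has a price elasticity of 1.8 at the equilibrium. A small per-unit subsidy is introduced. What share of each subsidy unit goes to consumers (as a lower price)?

Consumer share = 6/13

For a small subsidy around the equilibrium, the benefit split depends on the relative slopes, which at a point are proportional to the elasticities.
Buyer share = εs/(εs + |εd|) = 1.8/(1.8 + 2.1) = 6/13; seller share = |εd|/(εs + |εd|) = 7/13.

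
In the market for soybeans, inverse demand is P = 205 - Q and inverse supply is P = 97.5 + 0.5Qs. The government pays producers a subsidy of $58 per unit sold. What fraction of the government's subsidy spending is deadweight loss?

Pre-subsidy: 205 - Q = 97.5 + 0.5Q gives Q* = 215/3 and P* = 400/3.
With the subsidy, sellers receive Ps = Pb + 58 for each unit, where Pb is the price buyers pay.
On the curves, Pb = 205 - Q and Ps = 97.5 + 0.5Q; the wedge Ps − Pb = 58 gives 97.5 + 0.5Q − (205 - Q) = 58, so Q' = 331/3.
Then Pb = 205 − 1·(331/3) = 284/3 and Ps = 97.5 + 0.5·(331/3) = 458/3.
ΔCS = ½(215/3 + 331/3)(400/3 − 284/3) = 10556/3; ΔPS = ½(215/3 + 331/3)(458/3 − 400/3) = 5278/3.
Government spending = 58 × 331/3 = 19198/3.
DWL = ½ × 58 × (331/3 − 215/3) = 3364/3; fraction = (3364/3) / (19198/3) = 58/331.

DWL / government spending = 58/331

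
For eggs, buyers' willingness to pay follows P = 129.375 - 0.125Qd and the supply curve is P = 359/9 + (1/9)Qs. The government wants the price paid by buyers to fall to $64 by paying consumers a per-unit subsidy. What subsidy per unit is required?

Required subsidy s = $34 per unit

At a buyer price of 64, quantity demanded is 1035 − 8·64 = 523.
Sellers supply 523 only when they receive Ps = 359/9 + (1/9)·523 = 98.
s = Ps − Pb = 98 − 64 = 34.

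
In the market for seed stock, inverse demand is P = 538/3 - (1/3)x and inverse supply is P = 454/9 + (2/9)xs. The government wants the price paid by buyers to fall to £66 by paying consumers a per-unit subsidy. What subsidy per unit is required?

At a buyer price of 66, quantity demanded is 538 − 3·66 = 340.
Sellers supply 340 only when they receive Ps = 454/9 + (2/9)·340 = 126.
s = Ps − Pb = 126 − 66 = 60.

Required subsidy s = £60 per unit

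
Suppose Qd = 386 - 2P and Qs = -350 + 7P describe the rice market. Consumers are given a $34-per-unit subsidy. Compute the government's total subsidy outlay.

Pre-subsidy: 386 - 2P = -350 + 7P gives P* = 736/9, Q* = 2002/9.
With the rebate, buyers effectively pay Pb = Ps − 34, where Ps is the price sellers receive.
Demand in terms of Ps becomes Qd = 386 − 2(Ps − 34) = 454 - 2Ps. Setting this equal to supply: 454 - 2Ps = -350 + 7Ps, so Ps = 268/3.
Buyers pay Pb = 268/3 − 34 = 166/3; Q' = -350 + 7·(268/3) = 826/3.
Government outlay = subsidy × quantity = 34 × 826/3 = 28084/3.

Government cost = 28084/3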